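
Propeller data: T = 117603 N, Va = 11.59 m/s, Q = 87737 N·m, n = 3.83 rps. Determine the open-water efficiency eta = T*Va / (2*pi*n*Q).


Formula: eta = T * Va / (2 * pi * n * Q)
Step 1 — numerator = T * Va = 117603 * 11.59 = 1363018.77
Step 2 — 2 * pi * n = 2 * pi * 3.83 = 24.0646
Step 3 — denominator = 24.0646 * 87737 = 2111355.81
Step 4 — eta = 1363018.77 / 2111355.81 ≈ 0.64557 (5 s.f.)

0.64557


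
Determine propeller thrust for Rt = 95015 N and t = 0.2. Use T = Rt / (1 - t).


Formula: T = Rt / (1 - t)
Step 1 — (1 - t) = 1 - 0.2 = 0.8
Step 2 — T = 95015 / 0.8 ≈ 118770 N (5 s.f.)

118770 N


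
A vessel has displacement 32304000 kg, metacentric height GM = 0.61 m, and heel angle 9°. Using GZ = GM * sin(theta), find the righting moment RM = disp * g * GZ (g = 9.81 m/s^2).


Formula: GZ = GM * sin(theta); RM = disp * g * GZ
Step 1 — GZ = 0.61 * sin(9°) = 0.61 * 0.156434 = 0.095425 m
Step 2 — RM = 32304000 * 9.81 * 0.095425 ≈ 30240000 N·m (5 s.f.)

30240000 N·m


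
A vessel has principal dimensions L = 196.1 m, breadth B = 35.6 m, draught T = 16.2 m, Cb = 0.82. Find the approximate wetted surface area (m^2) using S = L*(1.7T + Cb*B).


Formula: S = 1.7*L*T + V/T with V = Cb*L*B*T, i.e. S = L * (1.7*T + Cb*B)
Step 1 — 1.7*T = 1.7 * 16.2 = 27.54 m
Step 2 — Cb*B = 0.82 * 35.6 = 29.192 m
Step 3 — 1.7*T + Cb*B = 27.54 + 29.192 = 56.732 m
Step 4 — S = 196.1 * 56.732 ≈ 11125 m^2 (5 s.f.)

11125 m^2


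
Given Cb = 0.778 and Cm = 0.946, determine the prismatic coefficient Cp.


Formula: Cp = Cb / Cm
Substituting: Cp = 0.778 / 0.946
Result: Cp ≈ 0.82241 (5 s.f.)

0.82241


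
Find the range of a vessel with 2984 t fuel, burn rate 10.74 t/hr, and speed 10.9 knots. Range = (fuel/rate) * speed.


Formula: endurance = fuel / rate; range = endurance * speed
Step 1 — endurance = 2984 / 10.74 = 277.8399 hours
Step 2 — range = 277.8399 * 10.9 ≈ 3028.5 nautical miles (5 s.f.)

3028.5 NM


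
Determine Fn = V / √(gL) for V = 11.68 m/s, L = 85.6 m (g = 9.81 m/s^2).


Formula: Fn = V / sqrt(g * L)
Step 1 — g * L = 9.81 * 85.6 = 839.736
Step 2 — sqrt(g * L) = sqrt(839.736) = 28.978199
Step 3 — Fn = 11.68 / 28.978199 ≈ 0.40306 (5 s.f.)

0.40306


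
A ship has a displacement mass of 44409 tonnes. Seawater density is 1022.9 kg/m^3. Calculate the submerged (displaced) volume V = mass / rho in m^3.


Formula: V = mass / rho
Step 1 — convert tonnes to kg: 44409 t * 1000 = 44409000 kg
Step 2 — V = 44409000 / 1022.9 ≈ 43415 m^3 (5 s.f.)

43415 m^3


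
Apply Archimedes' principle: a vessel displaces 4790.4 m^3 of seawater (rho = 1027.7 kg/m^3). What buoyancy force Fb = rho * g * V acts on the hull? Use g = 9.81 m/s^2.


Formula: Fb = rho * g * V
Substituting: Fb = 1027.7 * 9.81 * 4790.4
Intermediate: 1027.7 * 9.81 = 10081.737
Result: Fb = 10081.737 * 4790.4 ≈ 48296000 N (5 s.f.)

48296000 N


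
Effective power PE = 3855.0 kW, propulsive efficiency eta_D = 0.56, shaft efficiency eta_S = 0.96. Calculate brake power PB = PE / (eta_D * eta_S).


Formula: PB = PE / (eta_D * eta_S)
Step 1 — combined efficiency = eta_D * eta_S = 0.56 * 0.96 = 0.5376
Step 2 — PB = 3855.0 / 0.5376 ≈ 7170.8 kW (5 s.f.)

7170.8 kW


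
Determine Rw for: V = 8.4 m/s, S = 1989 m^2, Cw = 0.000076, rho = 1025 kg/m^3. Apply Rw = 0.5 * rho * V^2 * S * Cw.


Formula: Rw = 0.5 * rho * V^2 * S * Cw
Step 1 — V^2 = 8.4^2 = 70.56
Step 2 — 0.5 * rho * V^2 = 0.5 * 1025 * 70.56 = 36162.0
Step 3 — Rw = 36162.0 * 1989 * 0.000076 ≈ 5466.4 N (5 s.f.)

5466.4 N


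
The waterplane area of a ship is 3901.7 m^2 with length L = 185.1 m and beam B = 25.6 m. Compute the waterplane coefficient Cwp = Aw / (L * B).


Formula: Cwp = Aw / (L * B)
Step 1 — L * B = 185.1 * 25.6 = 4738.56 m^2
Step 2 — Cwp = 3901.7 / 4738.56 ≈ 0.82339 (5 s.f.)

0.82339


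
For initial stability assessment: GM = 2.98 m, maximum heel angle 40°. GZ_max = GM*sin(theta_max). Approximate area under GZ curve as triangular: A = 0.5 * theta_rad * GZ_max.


Formula: GZ_max = GM * sin(theta); Area = 0.5 * theta_rad * GZ_max
Step 1 — GZ_max = 2.98 * sin(40°) = 2.98 * 0.642788 = 1.915508 m
Step 2 — theta_rad = 40 * pi/180 = 0.698132 rad
Step 3 — Area = 0.5 * 0.698132 * 1.915508 ≈ 0.66864 m·rad (5 s.f.)

0.66864 m·rad


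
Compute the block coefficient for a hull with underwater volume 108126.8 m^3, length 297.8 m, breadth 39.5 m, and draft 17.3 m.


Formula: Cb = V / (L * B * T)
Step 1 — L * B * T = 297.8 * 39.5 * 17.3 = 203501.63 m^3
Step 2 — Cb = 108126.8 / 203501.63 ≈ 0.53133 (5 s.f.)

0.53133


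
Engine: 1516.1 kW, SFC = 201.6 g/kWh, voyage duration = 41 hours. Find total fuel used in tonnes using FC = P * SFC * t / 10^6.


Formula: FC (tonnes) = P * SFC * t / 1,000,000
Step 1 — P * SFC * t = 1516.1 * 201.6 * 41 = 12531476.16 g
Step 2 — FC (tonnes) = 12531476.16 / 1,000,000 ≈ 12.531 tonnes (5 s.f.)

12.531 tonnes


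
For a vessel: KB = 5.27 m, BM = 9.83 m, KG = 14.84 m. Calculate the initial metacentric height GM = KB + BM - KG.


Formula: GM = KB + BM - KG
Step 1 — KM = KB + BM = 5.27 + 9.83 = 15.1 m
Step 2 — GM = KM - KG = 15.1 - 14.84 = 0.26 m

0.26 m


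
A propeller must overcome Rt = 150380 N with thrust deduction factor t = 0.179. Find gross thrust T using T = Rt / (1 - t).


Formula: T = Rt / (1 - t)
Step 1 — (1 - t) = 1 - 0.179 = 0.821
Step 2 — T = 150380 / 0.821 ≈ 183170 N (5 s.f.)

183170 N


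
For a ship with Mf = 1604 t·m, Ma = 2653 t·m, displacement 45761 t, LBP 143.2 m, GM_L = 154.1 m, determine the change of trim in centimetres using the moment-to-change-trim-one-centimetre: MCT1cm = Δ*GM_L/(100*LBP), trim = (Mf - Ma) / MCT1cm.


Formula: net trimming moment = Mf - Ma; MCT1cm = Δ*GM_L/(100*LBP); trim = net moment / MCT1cm
Step 1 — net trimming moment = 1604 - 2653 = -1049 t·m
Step 2 — MCT1cm = 45761 * 154.1 / (100 * 143.2) = 492.442 t·m/cm
Step 3 — trim = -1049 / 492.442 ≈ -2.1302 cm (5 s.f.)

-2.1302 cm


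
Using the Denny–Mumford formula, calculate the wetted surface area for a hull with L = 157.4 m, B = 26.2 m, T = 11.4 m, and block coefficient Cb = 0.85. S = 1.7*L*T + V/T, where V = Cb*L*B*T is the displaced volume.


Formula: S = 1.7*L*T + V/T with V = Cb*L*B*T, i.e. S = L * (1.7*T + Cb*B)
Step 1 — 1.7*T = 1.7 * 11.4 = 19.38 m
Step 2 — Cb*B = 0.85 * 26.2 = 22.27 m
Step 3 — 1.7*T + Cb*B = 19.38 + 22.27 = 41.65 m
Step 4 — S = 157.4 * 41.65 ≈ 6555.7 m^2 (5 s.f.)

6555.7 m^2


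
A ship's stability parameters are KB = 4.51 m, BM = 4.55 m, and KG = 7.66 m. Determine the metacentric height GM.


Formula: GM = KB + BM - KG
Step 1 — KM = KB + BM = 4.51 + 4.55 = 9.06 m
Step 2 — GM = KM - KG = 9.06 - 7.66 = 1.4 m

1.4 m


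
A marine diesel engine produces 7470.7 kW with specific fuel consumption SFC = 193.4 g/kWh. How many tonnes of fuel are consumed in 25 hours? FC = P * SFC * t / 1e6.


Formula: FC (tonnes) = P * SFC * t / 1,000,000
Step 1 — P * SFC * t = 7470.7 * 193.4 * 25 = 36120834.5 g
Step 2 — FC (tonnes) = 36120834.5 / 1,000,000 ≈ 36.121 tonnes (5 s.f.)

36.121 tonnes


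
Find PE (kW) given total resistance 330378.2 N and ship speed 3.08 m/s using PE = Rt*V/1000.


Formula: PE = Rt * V / 1000 (kW)
Step 1 — PE (W) = 330378.2 * 3.08 = 1017564.856 W
Step 2 — PE (kW) = 1017564.856 / 1000 ≈ 1017.6 kW (5 s.f.)

1017.6 kW


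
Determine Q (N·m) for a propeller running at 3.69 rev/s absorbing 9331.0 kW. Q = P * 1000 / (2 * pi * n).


Formula: Q = P_W / (2 * pi * n)
Step 1 — P_W = 9331.0 kW * 1000 = 9331000.0 W
Step 2 — 2 * pi * n = 2 * pi * 3.69 = 23.184954
Step 3 — Q = 9331000.0 / 23.184954 ≈ 402460 N·m (5 s.f.)

402460 N·m


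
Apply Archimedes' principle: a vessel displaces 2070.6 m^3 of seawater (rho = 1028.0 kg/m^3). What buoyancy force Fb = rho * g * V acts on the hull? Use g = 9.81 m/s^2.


Formula: Fb = rho * g * V
Substituting: Fb = 1028.0 * 9.81 * 2070.6
Intermediate: 1028.0 * 9.81 = 10084.68
Result: Fb = 10084.68 * 2070.6 ≈ 20881000 N (5 s.f.)

20881000 N


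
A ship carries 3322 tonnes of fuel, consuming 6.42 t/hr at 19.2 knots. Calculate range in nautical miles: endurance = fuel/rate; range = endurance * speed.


Formula: endurance = fuel / rate; range = endurance * speed
Step 1 — endurance = 3322 / 6.42 = 517.4455 hours
Step 2 — range = 517.4455 * 19.2 ≈ 9935.0 nautical miles (5 s.f.)

9935.0 NM


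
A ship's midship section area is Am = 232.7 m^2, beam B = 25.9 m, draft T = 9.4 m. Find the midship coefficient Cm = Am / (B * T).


Formula: Cm = Am / (B * T)
Step 1 — B * T = 25.9 * 9.4 = 243.46 m^2
Step 2 — Cm = 232.7 / 243.46 ≈ 0.95580 (5 s.f.)

0.95580


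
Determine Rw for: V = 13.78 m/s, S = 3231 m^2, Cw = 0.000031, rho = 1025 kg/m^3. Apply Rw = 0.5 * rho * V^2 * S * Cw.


Formula: Rw = 0.5 * rho * V^2 * S * Cw
Step 1 — V^2 = 13.78^2 = 189.8884
Step 2 — 0.5 * rho * V^2 = 0.5 * 1025 * 189.8884 = 97317.805
Step 3 — Rw = 97317.805 * 3231 * 0.000031 ≈ 9747.4 N (5 s.f.)

9747.4 N


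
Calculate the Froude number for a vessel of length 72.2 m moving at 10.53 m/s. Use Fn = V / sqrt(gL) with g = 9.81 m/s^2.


Formula: Fn = V / sqrt(g * L)
Step 1 — g * L = 9.81 * 72.2 = 708.282
Step 2 — sqrt(g * L) = sqrt(708.282) = 26.613568
Step 3 — Fn = 10.53 / 26.613568 ≈ 0.39566 (5 s.f.)

0.39566


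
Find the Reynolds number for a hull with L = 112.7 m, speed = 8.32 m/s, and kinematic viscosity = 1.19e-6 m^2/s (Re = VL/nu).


Formula: Re = V * L / nu
Step 1 — V * L = 8.32 * 112.7 = 937.664 m^2/s
Step 2 — Re = 937.664 / 1.19e-6 = 7.88e+08

7.88e+08


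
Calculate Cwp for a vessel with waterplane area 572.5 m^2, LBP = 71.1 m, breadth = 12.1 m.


Formula: Cwp = Aw / (L * B)
Step 1 — L * B = 71.1 * 12.1 = 860.31 m^2
Step 2 — Cwp = 572.5 / 860.31 ≈ 0.66546 (5 s.f.)

0.66546


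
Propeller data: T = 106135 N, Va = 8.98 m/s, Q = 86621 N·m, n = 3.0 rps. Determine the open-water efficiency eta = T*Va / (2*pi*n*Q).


Formula: eta = T * Va / (2 * pi * n * Q)
Step 1 — numerator = T * Va = 106135 * 8.98 = 953092.3
Step 2 — 2 * pi * n = 2 * pi * 3.0 = 18.849556
Step 3 — denominator = 18.849556 * 86621 = 1632767.39
Step 4 — eta = 953092.3 / 1632767.39 ≈ 0.58373 (5 s.f.)

0.58373


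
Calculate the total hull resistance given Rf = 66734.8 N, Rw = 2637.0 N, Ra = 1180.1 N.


Formula: Rt = Rf + Rw + Ra
Substituting: Rt = 66734.8 + 2637.0 + 1180.1
Result: Rt = 70551.9 N

70551.9 N


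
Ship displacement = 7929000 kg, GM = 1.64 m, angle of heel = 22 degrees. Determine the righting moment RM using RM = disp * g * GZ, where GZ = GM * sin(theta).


Formula: GZ = GM * sin(theta); RM = disp * g * GZ
Step 1 — GZ = 1.64 * sin(22°) = 1.64 * 0.374607 = 0.614355 m
Step 2 — RM = 7929000 * 9.81 * 0.614355 ≈ 47787000 N·m (5 s.f.)

47787000 N·m


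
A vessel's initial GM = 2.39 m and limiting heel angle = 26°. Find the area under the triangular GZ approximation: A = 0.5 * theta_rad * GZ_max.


Formula: GZ_max = GM * sin(theta); Area = 0.5 * theta_rad * GZ_max
Step 1 — GZ_max = 2.39 * sin(26°) = 2.39 * 0.438371 = 1.047707 m
Step 2 — theta_rad = 26 * pi/180 = 0.453786 rad
Step 3 — Area = 0.5 * 0.453786 * 1.047707 ≈ 0.23772 m·rad (5 s.f.)

0.23772 m·rad


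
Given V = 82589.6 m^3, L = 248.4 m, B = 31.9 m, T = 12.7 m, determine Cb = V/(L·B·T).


Formula: Cb = V / (L * B * T)
Step 1 — L * B * T = 248.4 * 31.9 * 12.7 = 100634.292 m^3
Step 2 — Cb = 82589.6 / 100634.292 ≈ 0.82069 (5 s.f.)

0.82069


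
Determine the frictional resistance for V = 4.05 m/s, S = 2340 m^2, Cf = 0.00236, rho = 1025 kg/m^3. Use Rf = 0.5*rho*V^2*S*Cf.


Formula: Rf = 0.5 * rho * V^2 * S * Cf
Step 1 — V^2 = 4.05^2 = 16.4025
Step 2 — 0.5 * rho * V^2 = 0.5 * 1025 * 16.4025 = 8406.28125
Step 3 — Rf = 8406.28125 * 2340 * 0.00236 ≈ 46423 N (5 s.f.)

46423 N


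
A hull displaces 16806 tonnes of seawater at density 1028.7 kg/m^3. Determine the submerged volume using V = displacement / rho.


Formula: V = mass / rho
Step 1 — convert tonnes to kg: 16806 t * 1000 = 16806000 kg
Step 2 — V = 16806000 / 1028.7 ≈ 16337 m^3 (5 s.f.)

16337 m^3


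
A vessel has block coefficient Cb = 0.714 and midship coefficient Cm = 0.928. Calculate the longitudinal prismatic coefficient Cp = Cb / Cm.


Formula: Cp = Cb / Cm
Substituting: Cp = 0.714 / 0.928
Result: Cp ≈ 0.76940 (5 s.f.)

0.76940


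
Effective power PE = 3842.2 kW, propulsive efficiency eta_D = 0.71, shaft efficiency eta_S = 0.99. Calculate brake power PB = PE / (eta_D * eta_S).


Formula: PB = PE / (eta_D * eta_S)
Step 1 — combined efficiency = eta_D * eta_S = 0.71 * 0.99 = 0.7029
Step 2 — PB = 3842.2 / 0.7029 ≈ 5466.2 kW (5 s.f.)

5466.2 kW


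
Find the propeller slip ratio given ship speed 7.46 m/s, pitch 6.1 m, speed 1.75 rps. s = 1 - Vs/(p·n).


Formula: s = 1 - Vs / (p * n)
Step 1 — p * n = 6.1 * 1.75 = 10.675
Step 2 — Vs / (p*n) = 7.46 / 10.675 = 0.698829 (6 d.p.)
Step 3 — s = 1 - 0.698829 = 0.301171

0.301171


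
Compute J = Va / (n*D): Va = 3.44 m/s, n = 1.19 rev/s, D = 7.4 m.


Formula: J = Va / (n * D)
Step 1 — n * D = 1.19 * 7.4 = 8.806
Step 2 — J = 3.44 / 8.806 ≈ 0.39064 (5 s.f.)

0.39064


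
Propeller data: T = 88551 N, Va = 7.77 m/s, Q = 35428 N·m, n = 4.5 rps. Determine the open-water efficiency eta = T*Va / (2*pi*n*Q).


Formula: eta = T * Va / (2 * pi * n * Q)
Step 1 — numerator = T * Va = 88551 * 7.77 = 688041.27
Step 2 — 2 * pi * n = 2 * pi * 4.5 = 28.274334
Step 3 — denominator = 28.274334 * 35428 = 1001703.1
Step 4 — eta = 688041.27 / 1001703.1 ≈ 0.68687 (5 s.f.)

0.68687


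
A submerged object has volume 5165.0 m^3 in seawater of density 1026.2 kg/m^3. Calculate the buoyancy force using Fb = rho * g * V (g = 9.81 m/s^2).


Formula: Fb = rho * g * V
Substituting: Fb = 1026.2 * 9.81 * 5165.0
Intermediate: 1026.2 * 9.81 = 10067.022
Result: Fb = 10067.022 * 5165.0 ≈ 51996000 N (5 s.f.)

51996000 N


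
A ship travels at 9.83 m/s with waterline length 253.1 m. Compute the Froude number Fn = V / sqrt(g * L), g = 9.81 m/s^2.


Formula: Fn = V / sqrt(g * L)
Step 1 — g * L = 9.81 * 253.1 = 2482.911
Step 2 — sqrt(g * L) = sqrt(2482.911) = 49.828817
Step 3 — Fn = 9.83 / 49.828817 ≈ 0.19728 (5 s.f.)

0.19728


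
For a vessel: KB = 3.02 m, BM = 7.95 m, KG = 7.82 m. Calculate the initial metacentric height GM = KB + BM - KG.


Formula: GM = KB + BM - KG
Step 1 — KM = KB + BM = 3.02 + 7.95 = 10.97 m
Step 2 — GM = KM - KG = 10.97 - 7.82 = 3.15 m

3.15 m


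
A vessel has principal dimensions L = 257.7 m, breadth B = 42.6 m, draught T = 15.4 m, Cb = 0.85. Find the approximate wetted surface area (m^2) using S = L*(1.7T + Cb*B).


Formula: S = 1.7*L*T + V/T with V = Cb*L*B*T, i.e. S = L * (1.7*T + Cb*B)
Step 1 — 1.7*T = 1.7 * 15.4 = 26.18 m
Step 2 — Cb*B = 0.85 * 42.6 = 36.21 m
Step 3 — 1.7*T + Cb*B = 26.18 + 36.21 = 62.39 m
Step 4 — S = 257.7 * 62.39 ≈ 16078 m^2 (5 s.f.)

16078 m^2


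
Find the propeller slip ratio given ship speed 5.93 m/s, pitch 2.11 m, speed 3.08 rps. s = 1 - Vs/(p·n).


Formula: s = 1 - Vs / (p * n)
Step 1 — p * n = 2.11 * 3.08 = 6.4988
Step 2 — Vs / (p*n) = 5.93 / 6.4988 = 0.912476 (6 d.p.)
Step 3 — s = 1 - 0.912476 = 0.087524

0.087524


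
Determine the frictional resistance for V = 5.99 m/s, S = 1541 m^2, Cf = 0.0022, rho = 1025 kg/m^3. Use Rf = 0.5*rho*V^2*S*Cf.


Formula: Rf = 0.5 * rho * V^2 * S * Cf
Step 1 — V^2 = 5.99^2 = 35.8801
Step 2 — 0.5 * rho * V^2 = 0.5 * 1025 * 35.8801 = 18388.55125
Step 3 — Rf = 18388.55125 * 1541 * 0.0022 ≈ 62341 N (5 s.f.)

62341 N


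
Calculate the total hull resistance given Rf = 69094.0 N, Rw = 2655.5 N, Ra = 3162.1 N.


Formula: Rt = Rf + Rw + Ra
Substituting: Rt = 69094.0 + 2655.5 + 3162.1
Result: Rt = 74911.6 N

74911.6 N


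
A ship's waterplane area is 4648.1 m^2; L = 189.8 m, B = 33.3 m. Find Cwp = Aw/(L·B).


Formula: Cwp = Aw / (L * B)
Step 1 — L * B = 189.8 * 33.3 = 6320.34 m^2
Step 2 — Cwp = 4648.1 / 6320.34 ≈ 0.73542 (5 s.f.)

0.73542


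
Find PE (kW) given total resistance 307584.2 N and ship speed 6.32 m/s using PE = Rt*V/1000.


Formula: PE = Rt * V / 1000 (kW)
Step 1 — PE (W) = 307584.2 * 6.32 = 1943932.144 W
Step 2 — PE (kW) = 1943932.144 / 1000 ≈ 1943.9 kW (5 s.f.)

1943.9 kW


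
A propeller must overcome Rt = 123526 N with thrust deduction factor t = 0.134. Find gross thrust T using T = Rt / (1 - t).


Formula: T = Rt / (1 - t)
Step 1 — (1 - t) = 1 - 0.134 = 0.866
Step 2 — T = 123526 / 0.866 ≈ 142640 N (5 s.f.)

142640 N


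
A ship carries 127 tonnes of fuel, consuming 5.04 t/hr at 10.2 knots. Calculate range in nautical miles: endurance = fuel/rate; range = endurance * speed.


Formula: endurance = fuel / rate; range = endurance * speed
Step 1 — endurance = 127 / 5.04 = 25.1984 hours
Step 2 — range = 25.1984 * 10.2 ≈ 257.02 nautical miles (5 s.f.)

257.02 NM


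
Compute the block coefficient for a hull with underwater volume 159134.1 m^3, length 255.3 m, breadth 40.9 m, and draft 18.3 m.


Formula: Cb = V / (L * B * T)
Step 1 — L * B * T = 255.3 * 40.9 * 18.3 = 191084.391 m^3
Step 2 — Cb = 159134.1 / 191084.391 ≈ 0.83279 (5 s.f.)

0.83279


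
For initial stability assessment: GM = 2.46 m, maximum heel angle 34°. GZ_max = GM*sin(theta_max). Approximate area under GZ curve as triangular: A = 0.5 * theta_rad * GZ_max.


Formula: GZ_max = GM * sin(theta); Area = 0.5 * theta_rad * GZ_max
Step 1 — GZ_max = 2.46 * sin(34°) = 2.46 * 0.559193 = 1.375615 m
Step 2 — theta_rad = 34 * pi/180 = 0.593412 rad
Step 3 — Area = 0.5 * 0.593412 * 1.375615 ≈ 0.40815 m·rad (5 s.f.)

0.40815 m·rad


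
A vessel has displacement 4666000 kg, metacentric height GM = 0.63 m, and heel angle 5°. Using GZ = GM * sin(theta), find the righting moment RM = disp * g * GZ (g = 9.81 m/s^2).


Formula: GZ = GM * sin(theta); RM = disp * g * GZ
Step 1 — GZ = 0.63 * sin(5°) = 0.63 * 0.087156 = 0.054908 m
Step 2 — RM = 4666000 * 9.81 * 0.054908 ≈ 2513300 N·m (5 s.f.)

2513300 N·m


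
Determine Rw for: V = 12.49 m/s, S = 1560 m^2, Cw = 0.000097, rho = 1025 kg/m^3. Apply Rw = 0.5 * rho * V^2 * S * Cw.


Formula: Rw = 0.5 * rho * V^2 * S * Cw
Step 1 — V^2 = 12.49^2 = 156.0001
Step 2 — 0.5 * rho * V^2 = 0.5 * 1025 * 156.0001 = 79950.05125
Step 3 — Rw = 79950.05125 * 1560 * 0.000097 ≈ 12098 N (5 s.f.)

12098 N


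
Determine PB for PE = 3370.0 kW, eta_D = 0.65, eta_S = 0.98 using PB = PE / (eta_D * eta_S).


Formula: PB = PE / (eta_D * eta_S)
Step 1 — combined efficiency = eta_D * eta_S = 0.65 * 0.98 = 0.637
Step 2 — PB = 3370.0 / 0.637 ≈ 5290.4 kW (5 s.f.)

5290.4 kW


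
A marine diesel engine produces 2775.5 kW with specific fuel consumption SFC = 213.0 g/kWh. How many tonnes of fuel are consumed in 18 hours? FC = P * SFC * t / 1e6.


Formula: FC (tonnes) = P * SFC * t / 1,000,000
Step 1 — P * SFC * t = 2775.5 * 213.0 * 18 = 10641267.0 g
Step 2 — FC (tonnes) = 10641267.0 / 1,000,000 ≈ 10.641 tonnes (5 s.f.)

10.641 tonnes


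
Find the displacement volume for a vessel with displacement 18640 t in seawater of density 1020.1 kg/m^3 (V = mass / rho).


Formula: V = mass / rho
Step 1 — convert tonnes to kg: 18640 t * 1000 = 18640000 kg
Step 2 — V = 18640000 / 1020.1 ≈ 18273 m^3 (5 s.f.)

18273 m^3


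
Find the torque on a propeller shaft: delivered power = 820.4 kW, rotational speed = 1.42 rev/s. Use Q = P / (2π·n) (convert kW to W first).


Formula: Q = P_W / (2 * pi * n)
Step 1 — P_W = 820.4 kW * 1000 = 820400.0 W
Step 2 — 2 * pi * n = 2 * pi * 1.42 = 8.922123
Step 3 — Q = 820400.0 / 8.922123 ≈ 91951 N·m (5 s.f.)

91951 N·m


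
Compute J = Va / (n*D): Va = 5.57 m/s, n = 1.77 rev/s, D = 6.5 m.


Formula: J = Va / (n * D)
Step 1 — n * D = 1.77 * 6.5 = 11.505
Step 2 — J = 5.57 / 11.505 ≈ 0.48414 (5 s.f.)

0.48414


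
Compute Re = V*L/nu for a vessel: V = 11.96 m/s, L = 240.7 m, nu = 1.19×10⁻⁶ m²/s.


Formula: Re = V * L / nu
Step 1 — V * L = 11.96 * 240.7 = 2878.772 m^2/s
Step 2 — Re = 2878.772 / 1.19e-6 = 2.42e+09

2.42e+09


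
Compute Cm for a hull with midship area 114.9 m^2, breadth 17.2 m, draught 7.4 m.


Formula: Cm = Am / (B * T)
Step 1 — B * T = 17.2 * 7.4 = 127.28 m^2
Step 2 — Cm = 114.9 / 127.28 ≈ 0.90273 (5 s.f.)

0.90273


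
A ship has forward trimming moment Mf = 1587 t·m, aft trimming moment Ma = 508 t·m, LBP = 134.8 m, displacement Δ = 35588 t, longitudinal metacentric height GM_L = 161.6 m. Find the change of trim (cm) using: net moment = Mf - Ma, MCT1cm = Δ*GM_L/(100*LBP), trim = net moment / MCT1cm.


Formula: net trimming moment = Mf - Ma; MCT1cm = Δ*GM_L/(100*LBP); trim = net moment / MCT1cm
Step 1 — net trimming moment = 1587 - 508 = 1079 t·m
Step 2 — MCT1cm = 35588 * 161.6 / (100 * 134.8) = 426.6336 t·m/cm
Step 3 — trim = 1079 / 426.6336 ≈ 2.5291 cm (5 s.f.)

2.5291 cm


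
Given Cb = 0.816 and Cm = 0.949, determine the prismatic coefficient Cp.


Formula: Cp = Cb / Cm
Substituting: Cp = 0.816 / 0.949
Result: Cp ≈ 0.85985 (5 s.f.)

0.85985


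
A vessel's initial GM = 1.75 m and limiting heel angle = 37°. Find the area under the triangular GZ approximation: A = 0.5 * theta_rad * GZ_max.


Formula: GZ_max = GM * sin(theta); Area = 0.5 * theta_rad * GZ_max
Step 1 — GZ_max = 1.75 * sin(37°) = 1.75 * 0.601815 = 1.053176 m
Step 2 — theta_rad = 37 * pi/180 = 0.645772 rad
Step 3 — Area = 0.5 * 0.645772 * 1.053176 ≈ 0.34006 m·rad (5 s.f.)

0.34006 m·rad


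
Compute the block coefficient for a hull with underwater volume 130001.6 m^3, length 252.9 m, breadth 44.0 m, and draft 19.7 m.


Formula: Cb = V / (L * B * T)
Step 1 — L * B * T = 252.9 * 44.0 * 19.7 = 219213.72 m^3
Step 2 — Cb = 130001.6 / 219213.72 ≈ 0.59304 (5 s.f.)

0.59304


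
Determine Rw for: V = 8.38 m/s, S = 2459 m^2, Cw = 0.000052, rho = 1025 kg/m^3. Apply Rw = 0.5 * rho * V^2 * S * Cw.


Formula: Rw = 0.5 * rho * V^2 * S * Cw
Step 1 — V^2 = 8.38^2 = 70.2244
Step 2 — 0.5 * rho * V^2 = 0.5 * 1025 * 70.2244 = 35990.005
Step 3 — Rw = 35990.005 * 2459 * 0.000052 ≈ 4602.0 N (5 s.f.)

4602.0 N


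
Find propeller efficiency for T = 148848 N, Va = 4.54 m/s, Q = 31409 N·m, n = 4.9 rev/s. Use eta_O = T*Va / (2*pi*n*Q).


Formula: eta = T * Va / (2 * pi * n * Q)
Step 1 — numerator = T * Va = 148848 * 4.54 = 675769.92
Step 2 — 2 * pi * n = 2 * pi * 4.9 = 30.787608
Step 3 — denominator = 30.787608 * 31409 = 967007.98
Step 4 — eta = 675769.92 / 967007.98 ≈ 0.69883 (5 s.f.)

0.69883


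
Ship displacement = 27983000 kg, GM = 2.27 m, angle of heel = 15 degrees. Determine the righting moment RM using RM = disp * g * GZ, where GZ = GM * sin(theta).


Formula: GZ = GM * sin(theta); RM = disp * g * GZ
Step 1 — GZ = 2.27 * sin(15°) = 2.27 * 0.258819 = 0.587519 m
Step 2 — RM = 27983000 * 9.81 * 0.587519 ≈ 161280000 N·m (5 s.f.)

161280000 N·m


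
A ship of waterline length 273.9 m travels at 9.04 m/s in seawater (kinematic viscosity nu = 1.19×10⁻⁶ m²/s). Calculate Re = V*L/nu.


Formula: Re = V * L / nu
Step 1 — V * L = 9.04 * 273.9 = 2476.056 m^2/s
Step 2 — Re = 2476.056 / 1.19e-6 = 2.08e+09

2.08e+09


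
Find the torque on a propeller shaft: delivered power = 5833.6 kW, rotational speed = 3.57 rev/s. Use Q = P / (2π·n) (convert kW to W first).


Formula: Q = P_W / (2 * pi * n)
Step 1 — P_W = 5833.6 kW * 1000 = 5833600.0 W
Step 2 — 2 * pi * n = 2 * pi * 3.57 = 22.430972
Step 3 — Q = 5833600.0 / 22.430972 ≈ 260070 N·m (5 s.f.)

260070 N·m


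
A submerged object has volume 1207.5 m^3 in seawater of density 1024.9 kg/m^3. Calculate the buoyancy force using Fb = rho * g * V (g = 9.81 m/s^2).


Formula: Fb = rho * g * V
Substituting: Fb = 1024.9 * 9.81 * 1207.5
Intermediate: 1024.9 * 9.81 = 10054.269
Result: Fb = 10054.269 * 1207.5 ≈ 12141000 N (5 s.f.)

12141000 N


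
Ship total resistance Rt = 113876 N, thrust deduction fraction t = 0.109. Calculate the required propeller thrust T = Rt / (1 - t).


Formula: T = Rt / (1 - t)
Step 1 — (1 - t) = 1 - 0.109 = 0.891
Step 2 — T = 113876 / 0.891 ≈ 127810 N (5 s.f.)

127810 N


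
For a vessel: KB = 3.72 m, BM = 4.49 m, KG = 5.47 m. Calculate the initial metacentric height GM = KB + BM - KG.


Formula: GM = KB + BM - KG
Step 1 — KM = KB + BM = 3.72 + 4.49 = 8.21 m
Step 2 — GM = KM - KG = 8.21 - 5.47 = 2.74 m

2.74 m


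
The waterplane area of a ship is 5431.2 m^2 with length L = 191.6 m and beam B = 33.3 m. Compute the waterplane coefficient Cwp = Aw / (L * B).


Formula: Cwp = Aw / (L * B)
Step 1 — L * B = 191.6 * 33.3 = 6380.28 m^2
Step 2 — Cwp = 5431.2 / 6380.28 ≈ 0.85125 (5 s.f.)

0.85125


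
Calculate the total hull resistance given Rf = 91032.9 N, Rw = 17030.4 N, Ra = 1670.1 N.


Formula: Rt = Rf + Rw + Ra
Substituting: Rt = 91032.9 + 17030.4 + 1670.1
Result: Rt = 109733.4 N

109733.4 N


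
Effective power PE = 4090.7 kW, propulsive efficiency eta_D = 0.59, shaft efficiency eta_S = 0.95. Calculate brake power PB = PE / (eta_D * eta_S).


Formula: PB = PE / (eta_D * eta_S)
Step 1 — combined efficiency = eta_D * eta_S = 0.59 * 0.95 = 0.5605
Step 2 — PB = 4090.7 / 0.5605 ≈ 7298.3 kW (5 s.f.)

7298.3 kW


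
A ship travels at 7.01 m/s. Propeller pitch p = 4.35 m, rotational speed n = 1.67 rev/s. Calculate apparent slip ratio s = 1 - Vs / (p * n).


Formula: s = 1 - Vs / (p * n)
Step 1 — p * n = 4.35 * 1.67 = 7.2645
Step 2 — Vs / (p*n) = 7.01 / 7.2645 = 0.964967 (6 d.p.)
Step 3 — s = 1 - 0.964967 = 0.035033

0.035033


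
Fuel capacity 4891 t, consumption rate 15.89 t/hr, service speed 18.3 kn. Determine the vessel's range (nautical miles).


Formula: endurance = fuel / rate; range = endurance * speed
Step 1 — endurance = 4891 / 15.89 = 307.8037 hours
Step 2 — range = 307.8037 * 18.3 ≈ 5632.8 nautical miles (5 s.f.)

5632.8 NM


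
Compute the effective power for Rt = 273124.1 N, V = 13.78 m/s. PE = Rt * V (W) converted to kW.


Formula: PE = Rt * V / 1000 (kW)
Step 1 — PE (W) = 273124.1 * 13.78 = 3763650.098 W
Step 2 — PE (kW) = 3763650.098 / 1000 ≈ 3763.7 kW (5 s.f.)

3763.7 kW


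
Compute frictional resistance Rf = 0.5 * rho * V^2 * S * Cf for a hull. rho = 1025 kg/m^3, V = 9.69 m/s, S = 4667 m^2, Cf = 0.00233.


Formula: Rf = 0.5 * rho * V^2 * S * Cf
Step 1 — V^2 = 9.69^2 = 93.8961
Step 2 — 0.5 * rho * V^2 = 0.5 * 1025 * 93.8961 = 48121.75125
Step 3 — Rf = 48121.75125 * 4667 * 0.00233 ≈ 523280 N (5 s.f.)

523280 N


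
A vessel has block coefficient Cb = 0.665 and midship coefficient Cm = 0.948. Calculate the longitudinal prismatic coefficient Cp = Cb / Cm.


Formula: Cp = Cb / Cm
Substituting: Cp = 0.665 / 0.948
Result: Cp ≈ 0.70148 (5 s.f.)

0.70148


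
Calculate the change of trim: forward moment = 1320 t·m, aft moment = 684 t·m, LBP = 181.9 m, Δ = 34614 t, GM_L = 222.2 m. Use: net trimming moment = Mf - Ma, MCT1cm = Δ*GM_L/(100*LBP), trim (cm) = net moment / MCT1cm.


Formula: net trimming moment = Mf - Ma; MCT1cm = Δ*GM_L/(100*LBP); trim = net moment / MCT1cm
Step 1 — net trimming moment = 1320 - 684 = 636 t·m
Step 2 — MCT1cm = 34614 * 222.2 / (100 * 181.9) = 422.8274 t·m/cm
Step 3 — trim = 636 / 422.8274 ≈ 1.5042 cm (5 s.f.)

1.5042 cm


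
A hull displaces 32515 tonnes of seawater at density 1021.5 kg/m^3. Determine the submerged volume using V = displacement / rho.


Formula: V = mass / rho
Step 1 — convert tonnes to kg: 32515 t * 1000 = 32515000 kg
Step 2 — V = 32515000 / 1021.5 ≈ 31831 m^3 (5 s.f.)

31831 m^3


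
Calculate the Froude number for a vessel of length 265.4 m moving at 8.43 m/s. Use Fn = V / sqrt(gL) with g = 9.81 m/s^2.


Formula: Fn = V / sqrt(g * L)
Step 1 — g * L = 9.81 * 265.4 = 2603.574
Step 2 — sqrt(g * L) = sqrt(2603.574) = 51.025229
Step 3 — Fn = 8.43 / 51.025229 ≈ 0.16521 (5 s.f.)

0.16521


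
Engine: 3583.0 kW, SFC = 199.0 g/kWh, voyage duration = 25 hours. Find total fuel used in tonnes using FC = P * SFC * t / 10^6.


Formula: FC (tonnes) = P * SFC * t / 1,000,000
Step 1 — P * SFC * t = 3583.0 * 199.0 * 25 = 17825425.0 g
Step 2 — FC (tonnes) = 17825425.0 / 1,000,000 ≈ 17.825 tonnes (5 s.f.)

17.825 tonnes


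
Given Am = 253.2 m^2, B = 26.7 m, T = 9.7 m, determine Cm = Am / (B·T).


Formula: Cm = Am / (B * T)
Step 1 — B * T = 26.7 * 9.7 = 258.99 m^2
Step 2 — Cm = 253.2 / 258.99 ≈ 0.97764 (5 s.f.)

0.97764


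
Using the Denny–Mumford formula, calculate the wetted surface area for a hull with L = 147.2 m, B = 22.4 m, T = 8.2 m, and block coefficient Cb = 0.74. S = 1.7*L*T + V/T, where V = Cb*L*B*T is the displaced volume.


Formula: S = 1.7*L*T + V/T with V = Cb*L*B*T, i.e. S = L * (1.7*T + Cb*B)
Step 1 — 1.7*T = 1.7 * 8.2 = 13.94 m
Step 2 — Cb*B = 0.74 * 22.4 = 16.576 m
Step 3 — 1.7*T + Cb*B = 13.94 + 16.576 = 30.516 m
Step 4 — S = 147.2 * 30.516 ≈ 4492.0 m^2 (5 s.f.)

4492.0 m^2


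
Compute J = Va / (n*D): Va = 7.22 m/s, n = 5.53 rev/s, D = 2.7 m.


Formula: J = Va / (n * D)
Step 1 — n * D = 5.53 * 2.7 = 14.931
Step 2 — J = 7.22 / 14.931 ≈ 0.48356 (5 s.f.)

0.48356


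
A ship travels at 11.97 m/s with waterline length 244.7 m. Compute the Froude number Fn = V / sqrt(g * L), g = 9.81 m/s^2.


Formula: Fn = V / sqrt(g * L)
Step 1 — g * L = 9.81 * 244.7 = 2400.507
Step 2 — sqrt(g * L) = sqrt(2400.507) = 48.994969
Step 3 — Fn = 11.97 / 48.994969 ≈ 0.24431 (5 s.f.)

0.24431


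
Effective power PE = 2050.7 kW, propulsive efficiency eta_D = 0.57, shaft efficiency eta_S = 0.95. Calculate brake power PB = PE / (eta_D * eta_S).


Formula: PB = PE / (eta_D * eta_S)
Step 1 — combined efficiency = eta_D * eta_S = 0.57 * 0.95 = 0.5415
Step 2 — PB = 2050.7 / 0.5415 ≈ 3787.1 kW (5 s.f.)

3787.1 kW


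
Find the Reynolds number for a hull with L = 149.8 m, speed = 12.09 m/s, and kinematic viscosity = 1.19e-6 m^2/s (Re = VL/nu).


Formula: Re = V * L / nu
Step 1 — V * L = 12.09 * 149.8 = 1811.082 m^2/s
Step 2 — Re = 1811.082 / 1.19e-6 = 1.52e+09

1.52e+09


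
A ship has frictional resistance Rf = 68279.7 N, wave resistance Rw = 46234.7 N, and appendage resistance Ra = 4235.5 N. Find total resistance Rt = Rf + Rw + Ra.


Formula: Rt = Rf + Rw + Ra
Substituting: Rt = 68279.7 + 46234.7 + 4235.5
Result: Rt = 118749.9 N

118749.9 N


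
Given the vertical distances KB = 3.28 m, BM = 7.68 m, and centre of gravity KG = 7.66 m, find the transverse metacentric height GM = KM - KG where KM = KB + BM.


Formula: GM = KB + BM - KG
Step 1 — KM = KB + BM = 3.28 + 7.68 = 10.96 m
Step 2 — GM = KM - KG = 10.96 - 7.66 = 3.3 m

3.3 m


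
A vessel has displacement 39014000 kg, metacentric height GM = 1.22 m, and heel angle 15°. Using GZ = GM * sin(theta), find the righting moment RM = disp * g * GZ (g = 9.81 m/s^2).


Formula: GZ = GM * sin(theta); RM = disp * g * GZ
Step 1 — GZ = 1.22 * sin(15°) = 1.22 * 0.258819 = 0.315759 m
Step 2 — RM = 39014000 * 9.81 * 0.315759 ≈ 120850000 N·m (5 s.f.)

120850000 N·m


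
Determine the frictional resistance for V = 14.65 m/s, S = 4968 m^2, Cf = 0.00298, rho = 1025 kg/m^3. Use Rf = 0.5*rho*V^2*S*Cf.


Formula: Rf = 0.5 * rho * V^2 * S * Cf
Step 1 — V^2 = 14.65^2 = 214.6225
Step 2 — 0.5 * rho * V^2 = 0.5 * 1025 * 214.6225 = 109994.03125
Step 3 — Rf = 109994.03125 * 4968 * 0.00298 ≈ 1628400 N (5 s.f.)

1628400 N


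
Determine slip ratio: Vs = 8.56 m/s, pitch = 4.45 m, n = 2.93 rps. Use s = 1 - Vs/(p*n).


Formula: s = 1 - Vs / (p * n)
Step 1 — p * n = 4.45 * 2.93 = 13.0385
Step 2 — Vs / (p*n) = 8.56 / 13.0385 = 0.656517 (6 d.p.)
Step 3 — s = 1 - 0.656517 = 0.343483

0.343483


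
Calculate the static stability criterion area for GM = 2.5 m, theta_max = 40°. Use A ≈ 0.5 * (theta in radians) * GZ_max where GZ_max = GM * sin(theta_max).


Formula: GZ_max = GM * sin(theta); Area = 0.5 * theta_rad * GZ_max
Step 1 — GZ_max = 2.5 * sin(40°) = 2.5 * 0.642788 = 1.60697 m
Step 2 — theta_rad = 40 * pi/180 = 0.698132 rad
Step 3 — Area = 0.5 * 0.698132 * 1.60697 ≈ 0.56094 m·rad (5 s.f.)

0.56094 m·rad


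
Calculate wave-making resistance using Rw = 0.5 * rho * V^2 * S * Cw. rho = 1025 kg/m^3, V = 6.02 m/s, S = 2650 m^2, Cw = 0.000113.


Formula: Rw = 0.5 * rho * V^2 * S * Cw
Step 1 — V^2 = 6.02^2 = 36.2404
Step 2 — 0.5 * rho * V^2 = 0.5 * 1025 * 36.2404 = 18573.205
Step 3 — Rw = 18573.205 * 2650 * 0.000113 ≈ 5561.7 N (5 s.f.)

5561.7 N


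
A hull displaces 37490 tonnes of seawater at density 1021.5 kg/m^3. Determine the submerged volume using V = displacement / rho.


Formula: V = mass / rho
Step 1 — convert tonnes to kg: 37490 t * 1000 = 37490000 kg
Step 2 — V = 37490000 / 1021.5 ≈ 36701 m^3 (5 s.f.)

36701 m^3


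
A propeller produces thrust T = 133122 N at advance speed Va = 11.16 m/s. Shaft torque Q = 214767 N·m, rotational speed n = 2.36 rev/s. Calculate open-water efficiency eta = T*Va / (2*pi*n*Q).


Formula: eta = T * Va / (2 * pi * n * Q)
Step 1 — numerator = T * Va = 133122 * 11.16 = 1485641.52
Step 2 — 2 * pi * n = 2 * pi * 2.36 = 14.828317
Step 3 — denominator = 14.828317 * 214767 = 3184633.16
Step 4 — eta = 1485641.52 / 3184633.16 ≈ 0.46650 (5 s.f.)

0.46650


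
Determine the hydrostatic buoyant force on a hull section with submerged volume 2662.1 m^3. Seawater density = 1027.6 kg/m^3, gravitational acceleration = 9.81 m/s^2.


Formula: Fb = rho * g * V
Substituting: Fb = 1027.6 * 9.81 * 2662.1
Intermediate: 1027.6 * 9.81 = 10080.756
Result: Fb = 10080.756 * 2662.1 ≈ 26836000 N (5 s.f.)

26836000 N


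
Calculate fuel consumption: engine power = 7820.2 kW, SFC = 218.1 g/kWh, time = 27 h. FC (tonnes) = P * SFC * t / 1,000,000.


Formula: FC (tonnes) = P * SFC * t / 1,000,000
Step 1 — P * SFC * t = 7820.2 * 218.1 * 27 = 46050811.74 g
Step 2 — FC (tonnes) = 46050811.74 / 1,000,000 ≈ 46.051 tonnes (5 s.f.)

46.051 tonnes


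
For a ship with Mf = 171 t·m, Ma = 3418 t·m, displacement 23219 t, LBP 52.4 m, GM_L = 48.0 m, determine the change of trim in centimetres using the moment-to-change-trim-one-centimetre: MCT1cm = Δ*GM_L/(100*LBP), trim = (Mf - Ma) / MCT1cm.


Formula: net trimming moment = Mf - Ma; MCT1cm = Δ*GM_L/(100*LBP); trim = net moment / MCT1cm
Step 1 — net trimming moment = 171 - 3418 = -3247 t·m
Step 2 — MCT1cm = 23219 * 48.0 / (100 * 52.4) = 212.6931 t·m/cm
Step 3 — trim = -3247 / 212.6931 ≈ -15.266 cm (5 s.f.)

-15.266 cm


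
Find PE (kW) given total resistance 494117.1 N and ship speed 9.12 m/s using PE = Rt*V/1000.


Formula: PE = Rt * V / 1000 (kW)
Step 1 — PE (W) = 494117.1 * 9.12 = 4506347.952 W
Step 2 — PE (kW) = 4506347.952 / 1000 ≈ 4506.3 kW (5 s.f.)

4506.3 kW


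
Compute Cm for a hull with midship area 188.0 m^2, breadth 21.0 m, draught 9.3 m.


Formula: Cm = Am / (B * T)
Step 1 — B * T = 21.0 * 9.3 = 195.3 m^2
Step 2 — Cm = 188.0 / 195.3 ≈ 0.96262 (5 s.f.)

0.96262


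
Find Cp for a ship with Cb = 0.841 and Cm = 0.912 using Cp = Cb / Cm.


Formula: Cp = Cb / Cm
Substituting: Cp = 0.841 / 0.912
Result: Cp ≈ 0.92215 (5 s.f.)

0.92215


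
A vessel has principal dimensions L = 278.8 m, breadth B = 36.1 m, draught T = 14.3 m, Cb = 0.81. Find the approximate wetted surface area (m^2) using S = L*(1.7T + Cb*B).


Formula: S = 1.7*L*T + V/T with V = Cb*L*B*T, i.e. S = L * (1.7*T + Cb*B)
Step 1 — 1.7*T = 1.7 * 14.3 = 24.31 m
Step 2 — Cb*B = 0.81 * 36.1 = 29.241 m
Step 3 — 1.7*T + Cb*B = 24.31 + 29.241 = 53.551 m
Step 4 — S = 278.8 * 53.551 ≈ 14930 m^2 (5 s.f.)

14930 m^2


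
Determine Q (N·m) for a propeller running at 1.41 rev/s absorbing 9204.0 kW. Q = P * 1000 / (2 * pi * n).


Formula: Q = P_W / (2 * pi * n)
Step 1 — P_W = 9204.0 kW * 1000 = 9204000.0 W
Step 2 — 2 * pi * n = 2 * pi * 1.41 = 8.859291
Step 3 — Q = 9204000.0 / 8.859291 ≈ 1038900 N·m (5 s.f.)

1038900 N·m


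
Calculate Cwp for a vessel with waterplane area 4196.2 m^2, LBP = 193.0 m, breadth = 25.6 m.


Formula: Cwp = Aw / (L * B)
Step 1 — L * B = 193.0 * 25.6 = 4940.8 m^2
Step 2 — Cwp = 4196.2 / 4940.8 ≈ 0.84930 (5 s.f.)

0.84930


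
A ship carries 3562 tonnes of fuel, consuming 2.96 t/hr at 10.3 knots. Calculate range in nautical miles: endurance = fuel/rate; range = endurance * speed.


Formula: endurance = fuel / rate; range = endurance * speed
Step 1 — endurance = 3562 / 2.96 = 1203.3784 hours
Step 2 — range = 1203.3784 * 10.3 ≈ 12395 nautical miles (5 s.f.)

12395 NM


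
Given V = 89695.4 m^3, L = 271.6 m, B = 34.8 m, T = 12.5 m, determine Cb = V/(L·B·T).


Formula: Cb = V / (L * B * T)
Step 1 — L * B * T = 271.6 * 34.8 * 12.5 = 118146.0 m^3
Step 2 — Cb = 89695.4 / 118146.0 ≈ 0.75919 (5 s.f.)

0.75919


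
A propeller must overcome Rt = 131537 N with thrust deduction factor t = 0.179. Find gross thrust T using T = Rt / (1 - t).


Formula: T = Rt / (1 - t)
Step 1 — (1 - t) = 1 - 0.179 = 0.821
Step 2 — T = 131537 / 0.821 ≈ 160220 N (5 s.f.)

160220 N


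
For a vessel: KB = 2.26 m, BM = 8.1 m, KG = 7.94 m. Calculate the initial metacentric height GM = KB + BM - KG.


Formula: GM = KB + BM - KG
Step 1 — KM = KB + BM = 2.26 + 8.1 = 10.36 m
Step 2 — GM = KM - KG = 10.36 - 7.94 = 2.42 m

2.42 m


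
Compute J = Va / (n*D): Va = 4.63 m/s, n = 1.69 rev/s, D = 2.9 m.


Formula: J = Va / (n * D)
Step 1 — n * D = 1.69 * 2.9 = 4.901
Step 2 — J = 4.63 / 4.901 ≈ 0.94471 (5 s.f.)

0.94471


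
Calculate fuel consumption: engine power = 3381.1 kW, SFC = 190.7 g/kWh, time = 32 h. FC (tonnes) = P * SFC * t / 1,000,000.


Formula: FC (tonnes) = P * SFC * t / 1,000,000
Step 1 — P * SFC * t = 3381.1 * 190.7 * 32 = 20632824.64 g
Step 2 — FC (tonnes) = 20632824.64 / 1,000,000 ≈ 20.633 tonnes (5 s.f.)

20.633 tonnes


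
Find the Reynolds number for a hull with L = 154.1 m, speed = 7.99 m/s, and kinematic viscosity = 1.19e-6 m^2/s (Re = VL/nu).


Formula: Re = V * L / nu
Step 1 — V * L = 7.99 * 154.1 = 1231.259 m^2/s
Step 2 — Re = 1231.259 / 1.19e-6 = 1.03e+09

1.03e+09


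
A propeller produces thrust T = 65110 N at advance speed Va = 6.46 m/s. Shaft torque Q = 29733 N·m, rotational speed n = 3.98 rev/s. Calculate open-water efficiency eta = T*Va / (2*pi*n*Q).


Formula: eta = T * Va / (2 * pi * n * Q)
Step 1 — numerator = T * Va = 65110 * 6.46 = 420610.6
Step 2 — 2 * pi * n = 2 * pi * 3.98 = 25.007078
Step 3 — denominator = 25.007078 * 29733 = 743535.45
Step 4 — eta = 420610.6 / 743535.45 ≈ 0.56569 (5 s.f.)

0.56569


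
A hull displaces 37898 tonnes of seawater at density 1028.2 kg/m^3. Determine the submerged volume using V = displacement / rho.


Formula: V = mass / rho
Step 1 — convert tonnes to kg: 37898 t * 1000 = 37898000 kg
Step 2 — V = 37898000 / 1028.2 ≈ 36859 m^3 (5 s.f.)

36859 m^3


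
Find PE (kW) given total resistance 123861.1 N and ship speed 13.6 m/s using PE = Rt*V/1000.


Formula: PE = Rt * V / 1000 (kW)
Step 1 — PE (W) = 123861.1 * 13.6 = 1684510.96 W
Step 2 — PE (kW) = 1684510.96 / 1000 ≈ 1684.5 kW (5 s.f.)

1684.5 kW


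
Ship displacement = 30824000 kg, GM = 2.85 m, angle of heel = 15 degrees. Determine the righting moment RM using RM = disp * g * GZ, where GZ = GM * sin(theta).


Formula: GZ = GM * sin(theta); RM = disp * g * GZ
Step 1 — GZ = 2.85 * sin(15°) = 2.85 * 0.258819 = 0.737634 m
Step 2 — RM = 30824000 * 9.81 * 0.737634 ≈ 223050000 N·m (5 s.f.)

223050000 N·m


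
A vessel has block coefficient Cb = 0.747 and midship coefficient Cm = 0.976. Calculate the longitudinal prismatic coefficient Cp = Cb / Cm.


Formula: Cp = Cb / Cm
Substituting: Cp = 0.747 / 0.976
Result: Cp ≈ 0.76537 (5 s.f.)

0.76537
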